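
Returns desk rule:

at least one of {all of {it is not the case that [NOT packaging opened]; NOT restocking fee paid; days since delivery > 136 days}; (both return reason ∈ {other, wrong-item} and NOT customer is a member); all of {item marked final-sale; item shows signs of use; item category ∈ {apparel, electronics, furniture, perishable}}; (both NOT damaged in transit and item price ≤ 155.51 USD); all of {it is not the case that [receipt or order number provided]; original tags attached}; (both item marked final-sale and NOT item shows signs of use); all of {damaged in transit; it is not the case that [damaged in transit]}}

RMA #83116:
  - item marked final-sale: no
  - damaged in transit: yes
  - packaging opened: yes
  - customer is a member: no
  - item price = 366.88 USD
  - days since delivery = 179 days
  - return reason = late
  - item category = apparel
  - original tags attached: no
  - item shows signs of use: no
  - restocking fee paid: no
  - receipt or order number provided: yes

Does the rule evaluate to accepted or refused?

Accepted

Atomic conditions:
  NOT packaging opened: yes → false
  NOT restocking fee paid: no → true
  days since delivery > 136 days: 179 > 136 is true
  return reason ∈ {other, wrong-item}: late is not in the set → false
  NOT customer is a member: no → true
  item marked final-sale: no → false
  item shows signs of use: no → false
  item category ∈ {apparel, electronics, furniture, perishable}: apparel is in the set → true
  NOT damaged in transit: yes → false
  item price ≤ 155.51 USD: 366.88 ≤ 155.51 is false
  receipt or order number provided: yes → true
  original tags attached: no → false
  NOT item shows signs of use: no → true
  damaged in transit: yes → true
Combine:
[1.1] NOT false = true
[1] true AND true AND true = true
[2] false AND true = false
[3] false AND false AND true = false
[4] false AND false = false
[5.1] NOT true = false
[5] false AND false = false
[6] false AND true = false
[7.2] NOT true = false
[7] true AND false = false
[root] true OR false OR false OR false OR false OR false OR false = true
Overall: true → accepted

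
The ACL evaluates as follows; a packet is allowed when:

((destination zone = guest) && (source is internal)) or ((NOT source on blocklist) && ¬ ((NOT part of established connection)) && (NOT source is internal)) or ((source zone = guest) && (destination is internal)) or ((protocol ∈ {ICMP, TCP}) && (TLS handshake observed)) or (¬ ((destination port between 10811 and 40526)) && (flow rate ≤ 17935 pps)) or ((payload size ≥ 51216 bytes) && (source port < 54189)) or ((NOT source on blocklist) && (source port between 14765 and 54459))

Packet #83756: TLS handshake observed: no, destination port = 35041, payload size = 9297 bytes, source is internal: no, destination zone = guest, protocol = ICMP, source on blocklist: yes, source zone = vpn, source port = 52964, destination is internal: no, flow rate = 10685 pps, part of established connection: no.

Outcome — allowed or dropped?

Atomic conditions:
  destination zone = guest: guest == guest is true
  source is internal: no → false
  NOT source on blocklist: yes → false
  NOT part of established connection: no → true
  NOT source is internal: no → true
  source zone = guest: vpn == guest is false
  destination is internal: no → false
  protocol ∈ {ICMP, TCP}: ICMP is in the set → true
  TLS handshake observed: no → false
  destination port between 10811 and 40526: 35041 in [10811, 40526] is true
  flow rate ≤ 17935 pps: 10685 ≤ 17935 is true
  payload size ≥ 51216 bytes: 9297 ≥ 51216 is false
  source port < 54189: 52964 < 54189 is true
  source port between 14765 and 54459: 52964 in [14765, 54459] is true
Combine:
[1] true AND false = false
[2.2] NOT true = false
[2] false AND false AND true = false
[3] false AND false = false
[4] true AND false = false
[5.1] NOT true = false
[5] false AND true = false
[6] false AND true = false
[7] false AND true = false
[root] false OR false OR false OR false OR false OR false OR false = false
Overall: false → dropped

Dropped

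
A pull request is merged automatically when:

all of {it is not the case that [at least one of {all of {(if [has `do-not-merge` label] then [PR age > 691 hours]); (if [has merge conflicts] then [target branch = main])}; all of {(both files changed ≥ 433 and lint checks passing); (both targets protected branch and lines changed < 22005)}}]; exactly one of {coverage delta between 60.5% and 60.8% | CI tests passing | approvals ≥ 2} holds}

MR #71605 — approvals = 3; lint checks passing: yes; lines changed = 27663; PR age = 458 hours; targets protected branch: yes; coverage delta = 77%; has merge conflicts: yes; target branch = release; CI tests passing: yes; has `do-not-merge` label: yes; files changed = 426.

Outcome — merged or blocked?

Blocked

Atomic conditions:
  has `do-not-merge` label: yes → true
  PR age > 691 hours: 458 > 691 is false
  has merge conflicts: yes → true
  target branch = main: release == main is false
  files changed ≥ 433: 426 ≥ 433 is false
  lint checks passing: yes → true
  targets protected branch: yes → true
  lines changed < 22005: 27663 < 22005 is false
  coverage delta between 60.5% and 60.8%: 77 in [60.5, 60.8] is false
  CI tests passing: yes → true
  approvals ≥ 2: 3 ≥ 2 is true
Combine:
[1.1.1.1] true → false = false
[1.1.1.2] true → false = false
[1.1.1] false AND false = false
[1.1.2.1] false AND true = false
[1.1.2.2] true AND false = false
[1.1.2] false AND false = false
[1.1] false OR false = false
[1] NOT false = true
[2] exactly-one(false, true, true) = false
[root] true AND false = false
Overall: false → blocked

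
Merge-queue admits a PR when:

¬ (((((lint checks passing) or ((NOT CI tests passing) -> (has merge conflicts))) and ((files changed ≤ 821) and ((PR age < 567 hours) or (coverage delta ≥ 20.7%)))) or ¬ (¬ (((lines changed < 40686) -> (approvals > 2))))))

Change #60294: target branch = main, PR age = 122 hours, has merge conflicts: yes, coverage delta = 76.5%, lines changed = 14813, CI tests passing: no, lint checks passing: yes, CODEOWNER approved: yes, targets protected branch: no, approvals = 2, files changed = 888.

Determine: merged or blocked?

Atomic conditions:
  lint checks passing: yes → true
  NOT CI tests passing: no → true
  has merge conflicts: yes → true
  files changed ≤ 821: 888 ≤ 821 is false
  PR age < 567 hours: 122 < 567 is true
  coverage delta ≥ 20.7%: 76.5 ≥ 20.7 is true
  lines changed < 40686: 14813 < 40686 is true
  approvals > 2: 2 > 2 is false
Combine:
[1.1.1.2] true → true = true
[1.1.1] true OR true = true
[1.1.2.2] true OR true = true
[1.1.2] false AND true = false
[1.1] true AND false = false
[1.2.1.1] true → false = false
[1.2.1] NOT false = true
[1.2] NOT true = false
[1] false OR false = false
[root] NOT false = true
Overall: true → merged

Merged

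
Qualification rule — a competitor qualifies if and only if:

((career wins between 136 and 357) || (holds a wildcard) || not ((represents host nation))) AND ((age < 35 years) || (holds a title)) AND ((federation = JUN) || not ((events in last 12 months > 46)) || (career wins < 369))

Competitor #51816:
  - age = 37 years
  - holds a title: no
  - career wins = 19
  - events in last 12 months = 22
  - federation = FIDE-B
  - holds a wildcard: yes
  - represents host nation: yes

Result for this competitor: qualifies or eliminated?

Eliminated

Atomic conditions:
  career wins between 136 and 357: 19 in [136, 357] is false
  holds a wildcard: yes → true
  represents host nation: yes → true
  age < 35 years: 37 < 35 is false
  holds a title: no → false
  federation = JUN: FIDE-B == JUN is false
  events in last 12 months > 46: 22 > 46 is false
  career wins < 369: 19 < 369 is true
Combine:
[1.3] NOT true = false
[1] false OR true OR false = true
[2] false OR false = false
[3.2] NOT false = true
[3] false OR true OR true = true
[root] true AND false AND true = false
Overall: false → eliminated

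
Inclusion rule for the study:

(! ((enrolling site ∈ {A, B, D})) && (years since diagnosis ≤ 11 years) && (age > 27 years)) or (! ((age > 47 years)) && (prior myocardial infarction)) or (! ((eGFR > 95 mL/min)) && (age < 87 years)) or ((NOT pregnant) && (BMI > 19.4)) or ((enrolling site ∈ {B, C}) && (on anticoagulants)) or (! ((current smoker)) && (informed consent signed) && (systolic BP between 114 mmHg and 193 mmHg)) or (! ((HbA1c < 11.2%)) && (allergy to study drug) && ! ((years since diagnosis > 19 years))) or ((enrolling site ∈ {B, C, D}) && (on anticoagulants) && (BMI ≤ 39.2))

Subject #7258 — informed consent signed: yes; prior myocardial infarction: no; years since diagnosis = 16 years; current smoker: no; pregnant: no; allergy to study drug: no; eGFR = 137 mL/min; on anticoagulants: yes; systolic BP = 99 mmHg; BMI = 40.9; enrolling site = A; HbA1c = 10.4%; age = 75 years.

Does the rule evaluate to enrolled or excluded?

Enrolled

Atomic conditions:
  enrolling site ∈ {A, B, D}: A is in the set → true
  years since diagnosis ≤ 11 years: 16 ≤ 11 is false
  age > 27 years: 75 > 27 is true
  age > 47 years: 75 > 47 is true
  prior myocardial infarction: no → false
  eGFR > 95 mL/min: 137 > 95 is true
  age < 87 years: 75 < 87 is true
  NOT pregnant: no → true
  BMI > 19.4: 40.9 > 19.4 is true
  enrolling site ∈ {B, C}: A is not in the set → false
  on anticoagulants: yes → true
  current smoker: no → false
  informed consent signed: yes → true
  systolic BP between 114 mmHg and 193 mmHg: 99 in [114, 193] is false
  HbA1c < 11.2%: 10.4 < 11.2 is true
  allergy to study drug: no → false
  years since diagnosis > 19 years: 16 > 19 is false
  enrolling site ∈ {B, C, D}: A is not in the set → false
  BMI ≤ 39.2: 40.9 ≤ 39.2 is false
Combine:
[1.1] NOT true = false
[1] false AND false AND true = false
[2.1] NOT true = false
[2] false AND false = false
[3.1] NOT true = false
[3] false AND true = false
[4] true AND true = true
[5] false AND true = false
[6.1] NOT false = true
[6] true AND true AND false = false
[7.1] NOT true = false
[7.3] NOT false = true
[7] false AND false AND true = false
[8] false AND true AND false = false
[root] false OR false OR false OR true OR false OR false OR false OR false = true
Overall: true → enrolled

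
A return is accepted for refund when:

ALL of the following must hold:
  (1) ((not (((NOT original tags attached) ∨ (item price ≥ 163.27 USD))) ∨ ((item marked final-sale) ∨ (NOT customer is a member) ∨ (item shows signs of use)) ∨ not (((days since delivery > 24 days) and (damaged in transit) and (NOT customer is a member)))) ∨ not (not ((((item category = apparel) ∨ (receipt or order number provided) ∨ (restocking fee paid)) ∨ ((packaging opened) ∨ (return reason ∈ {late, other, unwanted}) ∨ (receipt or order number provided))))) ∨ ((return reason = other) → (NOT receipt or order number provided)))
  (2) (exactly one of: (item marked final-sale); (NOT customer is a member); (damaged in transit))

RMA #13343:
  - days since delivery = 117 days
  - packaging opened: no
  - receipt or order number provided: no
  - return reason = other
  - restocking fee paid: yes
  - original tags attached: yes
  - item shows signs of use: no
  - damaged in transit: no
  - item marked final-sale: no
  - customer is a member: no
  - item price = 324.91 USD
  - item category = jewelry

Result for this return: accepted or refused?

Accepted

Atomic conditions:
  NOT original tags attached: yes → false
  item price ≥ 163.27 USD: 324.91 ≥ 163.27 is true
  item marked final-sale: no → false
  NOT customer is a member: no → true
  item shows signs of use: no → false
  days since delivery > 24 days: 117 > 24 is true
  damaged in transit: no → false
  item category = apparel: jewelry == apparel is false
  receipt or order number provided: no → false
  restocking fee paid: yes → true
  packaging opened: no → false
  return reason ∈ {late, other, unwanted}: other is in the set → true
  return reason = other: other == other is true
  NOT receipt or order number provided: no → true
Combine:
[1.1.1.1] false OR true = true
[1.1.1] NOT true = false
[1.1.2] false OR true OR false = true
[1.1.3.1] true AND false AND true = false
[1.1.3] NOT false = true
[1.1] false OR true OR true = true
[1.2.1.1.1] false OR false OR true = true
[1.2.1.1.2] false OR true OR false = true
[1.2.1.1] true OR true = true
[1.2.1] NOT true = false
[1.2] NOT false = true
[1.3] true → true = true
[1] true OR true OR true = true
[2] exactly-one(false, true, false) = true
[root] true AND true = true
Overall: true → accepted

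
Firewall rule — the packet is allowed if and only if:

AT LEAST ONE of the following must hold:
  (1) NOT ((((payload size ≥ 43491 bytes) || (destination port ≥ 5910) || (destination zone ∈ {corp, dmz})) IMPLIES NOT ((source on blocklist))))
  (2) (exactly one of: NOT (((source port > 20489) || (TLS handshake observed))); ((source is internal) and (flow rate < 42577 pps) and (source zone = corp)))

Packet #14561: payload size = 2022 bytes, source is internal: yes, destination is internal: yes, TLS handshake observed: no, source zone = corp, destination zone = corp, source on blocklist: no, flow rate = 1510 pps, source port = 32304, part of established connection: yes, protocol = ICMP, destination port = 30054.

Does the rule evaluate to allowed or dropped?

Allowed

Atomic conditions:
  payload size ≥ 43491 bytes: 2022 ≥ 43491 is false
  destination port ≥ 5910: 30054 ≥ 5910 is true
  destination zone ∈ {corp, dmz}: corp is in the set → true
  source on blocklist: no → false
  source port > 20489: 32304 > 20489 is true
  TLS handshake observed: no → false
  source is internal: yes → true
  flow rate < 42577 pps: 1510 < 42577 is true
  source zone = corp: corp == corp is true
Combine:
[1.1.1] false OR true OR true = true
[1.1.2] NOT false = true
[1.1] true → true = true
[1] NOT true = false
[2.1.1] true OR false = true
[2.1] NOT true = false
[2.2] true AND true AND true = true
[2] exactly-one(false, true) = true
[root] false OR true = true
Overall: true → allowed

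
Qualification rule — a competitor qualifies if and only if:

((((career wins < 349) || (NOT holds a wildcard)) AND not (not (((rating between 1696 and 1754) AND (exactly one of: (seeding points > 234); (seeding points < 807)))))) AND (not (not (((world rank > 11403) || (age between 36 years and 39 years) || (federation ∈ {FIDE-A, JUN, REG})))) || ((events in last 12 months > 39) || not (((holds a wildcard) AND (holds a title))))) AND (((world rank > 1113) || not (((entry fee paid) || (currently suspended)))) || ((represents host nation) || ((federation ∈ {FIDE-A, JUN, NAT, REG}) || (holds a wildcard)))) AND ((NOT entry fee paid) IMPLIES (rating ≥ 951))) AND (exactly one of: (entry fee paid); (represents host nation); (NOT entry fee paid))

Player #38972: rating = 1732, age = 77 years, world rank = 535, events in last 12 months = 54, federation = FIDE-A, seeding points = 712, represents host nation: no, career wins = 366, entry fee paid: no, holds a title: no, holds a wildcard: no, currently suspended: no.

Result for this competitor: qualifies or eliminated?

Eliminated

Atomic conditions:
  career wins < 349: 366 < 349 is false
  NOT holds a wildcard: no → true
  rating between 1696 and 1754: 1732 in [1696, 1754] is true
  seeding points > 234: 712 > 234 is true
  seeding points < 807: 712 < 807 is true
  world rank > 11403: 535 > 11403 is false
  age between 36 years and 39 years: 77 in [36, 39] is false
  federation ∈ {FIDE-A, JUN, REG}: FIDE-A is in the set → true
  events in last 12 months > 39: 54 > 39 is true
  holds a wildcard: no → false
  holds a title: no → false
  world rank > 1113: 535 > 1113 is false
  entry fee paid: no → false
  currently suspended: no → false
  represents host nation: no → false
  federation ∈ {FIDE-A, JUN, NAT, REG}: FIDE-A is in the set → true
  NOT entry fee paid: no → true
  rating ≥ 951: 1732 ≥ 951 is true
Combine:
[1.1.1] false OR true = true
[1.1.2.1.1.2] exactly-one(true, true) = false
[1.1.2.1.1] true AND false = false
[1.1.2.1] NOT false = true
[1.1.2] NOT true = false
[1.1] true AND false = false
[1.2.1.1.1] false OR false OR true = true
[1.2.1.1] NOT true = false
[1.2.1] NOT false = true
[1.2.2.2.1] false AND false = false
[1.2.2.2] NOT false = true
[1.2.2] true OR true = true
[1.2] true OR true = true
[1.3.1.2.1] false OR false = false
[1.3.1.2] NOT false = true
[1.3.1] false OR true = true
[1.3.2.2] true OR false = true
[1.3.2] false OR true = true
[1.3] true OR true = true
[1.4] true → true = true
[1] false AND true AND true AND true = false
[2] exactly-one(false, false, true) = true
[root] false AND true = false
Overall: false → eliminated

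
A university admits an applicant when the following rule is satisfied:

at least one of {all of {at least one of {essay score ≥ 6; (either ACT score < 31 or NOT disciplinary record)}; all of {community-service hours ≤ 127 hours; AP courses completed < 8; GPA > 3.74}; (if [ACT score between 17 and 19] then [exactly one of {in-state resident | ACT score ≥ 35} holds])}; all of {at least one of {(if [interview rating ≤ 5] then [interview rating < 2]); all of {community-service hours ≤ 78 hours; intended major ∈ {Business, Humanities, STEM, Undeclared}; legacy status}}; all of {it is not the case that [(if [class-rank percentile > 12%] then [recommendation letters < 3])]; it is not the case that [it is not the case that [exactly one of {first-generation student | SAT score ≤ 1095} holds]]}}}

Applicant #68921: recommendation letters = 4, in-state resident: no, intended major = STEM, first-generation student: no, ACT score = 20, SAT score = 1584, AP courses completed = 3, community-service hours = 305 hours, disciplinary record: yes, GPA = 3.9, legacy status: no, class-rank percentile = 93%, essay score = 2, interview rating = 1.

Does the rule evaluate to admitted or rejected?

Rejected

Atomic conditions:
  essay score ≥ 6: 2 ≥ 6 is false
  ACT score < 31: 20 < 31 is true
  NOT disciplinary record: yes → false
  community-service hours ≤ 127 hours: 305 ≤ 127 is false
  AP courses completed < 8: 3 < 8 is true
  GPA > 3.74: 3.9 > 3.74 is true
  ACT score between 17 and 19: 20 in [17, 19] is false
  in-state resident: no → false
  ACT score ≥ 35: 20 ≥ 35 is false
  interview rating ≤ 5: 1 ≤ 5 is true
  interview rating < 2: 1 < 2 is true
  community-service hours ≤ 78 hours: 305 ≤ 78 is false
  intended major ∈ {Business, Humanities, STEM, Undeclared}: STEM is in the set → true
  legacy status: no → false
  class-rank percentile > 12%: 93 > 12 is true
  recommendation letters < 3: 4 < 3 is false
  first-generation student: no → false
  SAT score ≤ 1095: 1584 ≤ 1095 is false
Combine:
[1.1.2] true OR false = true
[1.1] false OR true = true
[1.2] false AND true AND true = false
[1.3.2] exactly-one(false, false) = false
[1.3] false → false (antecedent false ⇒ implication holds) = true
[1] true AND false AND true = false
[2.1.1] true → true = true
[2.1.2] false AND true AND false = false
[2.1] true OR false = true
[2.2.1.1] true → false = false
[2.2.1] NOT false = true
[2.2.2.1.1] exactly-one(false, false) = false
[2.2.2.1] NOT false = true
[2.2.2] NOT true = false
[2.2] true AND false = false
[2] true AND false = false
[root] false OR false = false
Overall: false → rejected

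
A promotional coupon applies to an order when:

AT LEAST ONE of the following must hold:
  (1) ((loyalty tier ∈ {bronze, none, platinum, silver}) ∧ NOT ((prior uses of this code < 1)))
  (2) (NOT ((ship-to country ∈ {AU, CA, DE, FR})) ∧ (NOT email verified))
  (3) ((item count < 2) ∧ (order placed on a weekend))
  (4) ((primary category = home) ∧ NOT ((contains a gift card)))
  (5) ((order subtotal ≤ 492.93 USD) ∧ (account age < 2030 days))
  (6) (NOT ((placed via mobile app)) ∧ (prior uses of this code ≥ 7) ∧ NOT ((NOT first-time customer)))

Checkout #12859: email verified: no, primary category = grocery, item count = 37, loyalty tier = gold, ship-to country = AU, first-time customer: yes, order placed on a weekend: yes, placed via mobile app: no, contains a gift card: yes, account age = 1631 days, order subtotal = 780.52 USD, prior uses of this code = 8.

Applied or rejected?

Atomic conditions:
  loyalty tier ∈ {bronze, none, platinum, silver}: gold is not in the set → false
  prior uses of this code < 1: 8 < 1 is false
  ship-to country ∈ {AU, CA, DE, FR}: AU is in the set → true
  NOT email verified: no → true
  item count < 2: 37 < 2 is false
  order placed on a weekend: yes → true
  primary category = home: grocery == home is false
  contains a gift card: yes → true
  order subtotal ≤ 492.93 USD: 780.52 ≤ 492.93 is false
  account age < 2030 days: 1631 < 2030 is true
  placed via mobile app: no → false
  prior uses of this code ≥ 7: 8 ≥ 7 is true
  NOT first-time customer: yes → false
Combine:
[1.2] NOT false = true
[1] false AND true = false
[2.1] NOT true = false
[2] false AND true = false
[3] false AND true = false
[4.2] NOT true = false
[4] false AND false = false
[5] false AND true = false
[6.1] NOT false = true
[6.3] NOT false = true
[6] true AND true AND true = true
[root] false OR false OR false OR false OR false OR true = true
Overall: true → applied

Applied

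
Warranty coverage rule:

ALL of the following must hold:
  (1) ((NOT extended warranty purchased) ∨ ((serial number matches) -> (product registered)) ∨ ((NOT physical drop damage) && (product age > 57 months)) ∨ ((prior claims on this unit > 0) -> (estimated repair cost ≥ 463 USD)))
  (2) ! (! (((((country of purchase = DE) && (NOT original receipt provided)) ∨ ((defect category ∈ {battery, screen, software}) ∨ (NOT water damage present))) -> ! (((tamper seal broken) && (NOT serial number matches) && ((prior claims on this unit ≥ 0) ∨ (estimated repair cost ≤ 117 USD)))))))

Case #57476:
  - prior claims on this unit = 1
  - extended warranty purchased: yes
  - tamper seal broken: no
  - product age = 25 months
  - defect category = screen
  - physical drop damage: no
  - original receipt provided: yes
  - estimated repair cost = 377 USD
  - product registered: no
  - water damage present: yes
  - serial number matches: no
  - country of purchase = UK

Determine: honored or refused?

Honored

Atomic conditions:
  NOT extended warranty purchased: yes → false
  serial number matches: no → false
  product registered: no → false
  NOT physical drop damage: no → true
  product age > 57 months: 25 > 57 is false
  prior claims on this unit > 0: 1 > 0 is true
  estimated repair cost ≥ 463 USD: 377 ≥ 463 is false
  country of purchase = DE: UK == DE is false
  NOT original receipt provided: yes → false
  defect category ∈ {battery, screen, software}: screen is in the set → true
  NOT water damage present: yes → false
  tamper seal broken: no → false
  NOT serial number matches: no → true
  prior claims on this unit ≥ 0: 1 ≥ 0 is true
  estimated repair cost ≤ 117 USD: 377 ≤ 117 is false
Combine:
[1.2] false → false (antecedent false ⇒ implication holds) = true
[1.3] true AND false = false
[1.4] true → false = false
[1] false OR true OR false OR false = true
[2.1.1.1.1] false AND false = false
[2.1.1.1.2] true OR false = true
[2.1.1.1] false OR true = true
[2.1.1.2.1.3] true OR false = true
[2.1.1.2.1] false AND true AND true = false
[2.1.1.2] NOT false = true
[2.1.1] true → true = true
[2.1] NOT true = false
[2] NOT false = true
[root] true AND true = true
Overall: true → honored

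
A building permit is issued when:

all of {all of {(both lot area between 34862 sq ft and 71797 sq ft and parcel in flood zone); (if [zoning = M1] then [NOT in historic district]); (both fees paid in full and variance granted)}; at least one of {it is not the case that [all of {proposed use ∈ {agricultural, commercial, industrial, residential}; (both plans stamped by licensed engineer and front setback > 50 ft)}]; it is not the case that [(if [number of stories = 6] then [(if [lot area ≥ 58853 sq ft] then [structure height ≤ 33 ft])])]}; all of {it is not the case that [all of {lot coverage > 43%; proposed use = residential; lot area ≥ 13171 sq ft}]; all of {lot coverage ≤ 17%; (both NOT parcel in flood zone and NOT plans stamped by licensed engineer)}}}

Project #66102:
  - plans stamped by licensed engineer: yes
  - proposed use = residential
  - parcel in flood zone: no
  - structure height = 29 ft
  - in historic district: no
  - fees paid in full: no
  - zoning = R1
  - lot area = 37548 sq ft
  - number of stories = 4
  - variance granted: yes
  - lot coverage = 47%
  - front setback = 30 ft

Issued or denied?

Atomic conditions:
  lot area between 34862 sq ft and 71797 sq ft: 37548 in [34862, 71797] is true
  parcel in flood zone: no → false
  zoning = M1: R1 == M1 is false
  NOT in historic district: no → true
  fees paid in full: no → false
  variance granted: yes → true
  proposed use ∈ {agricultural, commercial, industrial, residential}: residential is in the set → true
  plans stamped by licensed engineer: yes → true
  front setback > 50 ft: 30 > 50 is false
  number of stories = 6: 4 == 6 is false
  lot area ≥ 58853 sq ft: 37548 ≥ 58853 is false
  structure height ≤ 33 ft: 29 ≤ 33 is true
  lot coverage > 43%: 47 > 43 is true
  proposed use = residential: residential == residential is true
  lot area ≥ 13171 sq ft: 37548 ≥ 13171 is true
  lot coverage ≤ 17%: 47 ≤ 17 is false
  NOT parcel in flood zone: no → true
  NOT plans stamped by licensed engineer: yes → false
Combine:
[1.1] true AND false = false
[1.2] false → true (antecedent false ⇒ implication holds) = true
[1.3] false AND true = false
[1] false AND true AND false = false
[2.1.1.2] true AND false = false
[2.1.1] true AND false = false
[2.1] NOT false = true
[2.2.1.2] false → true (antecedent false ⇒ implication holds) = true
[2.2.1] false → true (antecedent false ⇒ implication holds) = true
[2.2] NOT true = false
[2] true OR false = true
[3.1.1] true AND true AND true = true
[3.1] NOT true = false
[3.2.2] true AND false = false
[3.2] false AND false = false
[3] false AND false = false
[root] false AND true AND false = false
Overall: false → denied

Denied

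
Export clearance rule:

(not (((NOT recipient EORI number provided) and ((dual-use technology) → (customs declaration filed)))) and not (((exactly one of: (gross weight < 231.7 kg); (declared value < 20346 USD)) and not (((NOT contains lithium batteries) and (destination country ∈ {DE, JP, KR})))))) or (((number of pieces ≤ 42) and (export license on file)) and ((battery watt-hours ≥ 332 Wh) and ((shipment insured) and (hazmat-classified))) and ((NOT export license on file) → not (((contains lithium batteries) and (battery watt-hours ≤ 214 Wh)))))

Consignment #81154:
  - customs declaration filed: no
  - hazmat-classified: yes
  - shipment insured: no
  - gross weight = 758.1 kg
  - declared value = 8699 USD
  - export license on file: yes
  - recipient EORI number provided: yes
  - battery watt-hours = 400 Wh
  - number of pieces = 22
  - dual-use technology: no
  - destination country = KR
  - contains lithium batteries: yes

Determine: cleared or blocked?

Blocked

Atomic conditions:
  NOT recipient EORI number provided: yes → false
  dual-use technology: no → false
  customs declaration filed: no → false
  gross weight < 231.7 kg: 758.1 < 231.7 is false
  declared value < 20346 USD: 8699 < 20346 is true
  NOT contains lithium batteries: yes → false
  destination country ∈ {DE, JP, KR}: KR is in the set → true
  number of pieces ≤ 42: 22 ≤ 42 is true
  export license on file: yes → true
  battery watt-hours ≥ 332 Wh: 400 ≥ 332 is true
  shipment insured: no → false
  hazmat-classified: yes → true
  NOT export license on file: yes → false
  contains lithium batteries: yes → true
  battery watt-hours ≤ 214 Wh: 400 ≤ 214 is false
Combine:
[1.1.1.2] false → false (antecedent false ⇒ implication holds) = true
[1.1.1] false AND true = false
[1.1] NOT false = true
[1.2.1.1] exactly-one(false, true) = true
[1.2.1.2.1] false AND true = false
[1.2.1.2] NOT false = true
[1.2.1] true AND true = true
[1.2] NOT true = false
[1] true AND false = false
[2.1] true AND true = true
[2.2.2] false AND true = false
[2.2] true AND false = false
[2.3.2.1] true AND false = false
[2.3.2] NOT false = true
[2.3] false → true (antecedent false ⇒ implication holds) = true
[2] true AND false AND true = false
[root] false OR false = false
Overall: false → blocked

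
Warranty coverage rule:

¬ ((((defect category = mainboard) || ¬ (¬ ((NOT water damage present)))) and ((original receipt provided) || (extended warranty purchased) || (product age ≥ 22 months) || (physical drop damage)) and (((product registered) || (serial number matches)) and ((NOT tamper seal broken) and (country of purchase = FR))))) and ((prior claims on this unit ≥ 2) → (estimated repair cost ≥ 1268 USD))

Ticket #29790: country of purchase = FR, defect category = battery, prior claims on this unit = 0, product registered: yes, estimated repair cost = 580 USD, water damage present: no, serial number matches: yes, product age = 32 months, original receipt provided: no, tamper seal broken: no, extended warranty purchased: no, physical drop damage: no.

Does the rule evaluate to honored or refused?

Atomic conditions:
  defect category = mainboard: battery == mainboard is false
  NOT water damage present: no → true
  original receipt provided: no → false
  extended warranty purchased: no → false
  product age ≥ 22 months: 32 ≥ 22 is true
  physical drop damage: no → false
  product registered: yes → true
  serial number matches: yes → true
  NOT tamper seal broken: no → true
  country of purchase = FR: FR == FR is true
  prior claims on this unit ≥ 2: 0 ≥ 2 is false
  estimated repair cost ≥ 1268 USD: 580 ≥ 1268 is false
Combine:
[1.1.1.2.1] NOT true = false
[1.1.1.2] NOT false = true
[1.1.1] false OR true = true
[1.1.2] false OR false OR true OR false = true
[1.1.3.1] true OR true = true
[1.1.3.2] true AND true = true
[1.1.3] true AND true = true
[1.1] true AND true AND true = true
[1] NOT true = false
[2] false → false (antecedent false ⇒ implication holds) = true
[root] false AND true = false
Overall: false → refused

Refused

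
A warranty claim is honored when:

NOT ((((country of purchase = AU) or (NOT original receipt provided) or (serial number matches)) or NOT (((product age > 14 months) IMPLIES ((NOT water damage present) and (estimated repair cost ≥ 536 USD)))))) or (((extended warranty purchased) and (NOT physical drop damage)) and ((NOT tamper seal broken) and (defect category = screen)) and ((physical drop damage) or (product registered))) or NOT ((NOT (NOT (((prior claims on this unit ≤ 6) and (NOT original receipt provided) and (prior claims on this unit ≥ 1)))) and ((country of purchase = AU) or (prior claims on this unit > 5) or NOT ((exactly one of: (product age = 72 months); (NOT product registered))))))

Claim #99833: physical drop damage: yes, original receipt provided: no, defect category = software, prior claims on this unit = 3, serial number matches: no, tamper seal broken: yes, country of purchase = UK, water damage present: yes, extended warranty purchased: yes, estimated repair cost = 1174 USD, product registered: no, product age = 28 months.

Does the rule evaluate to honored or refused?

Honored

Atomic conditions:
  country of purchase = AU: UK == AU is false
  NOT original receipt provided: no → true
  serial number matches: no → false
  product age > 14 months: 28 > 14 is true
  NOT water damage present: yes → false
  estimated repair cost ≥ 536 USD: 1174 ≥ 536 is true
  extended warranty purchased: yes → true
  NOT physical drop damage: yes → false
  NOT tamper seal broken: yes → false
  defect category = screen: software == screen is false
  physical drop damage: yes → true
  product registered: no → false
  prior claims on this unit ≤ 6: 3 ≤ 6 is true
  prior claims on this unit ≥ 1: 3 ≥ 1 is true
  prior claims on this unit > 5: 3 > 5 is false
  product age = 72 months: 28 == 72 is false
  NOT product registered: no → true
Combine:
[1.1.1] false OR true OR false = true
[1.1.2.1.2] false AND true = false
[1.1.2.1] true → false = false
[1.1.2] NOT false = true
[1.1] true OR true = true
[1] NOT true = false
[2.1] true AND false = false
[2.2] false AND false = false
[2.3] true OR false = true
[2] false AND false AND true = false
[3.1.1.1.1] true AND true AND true = true
[3.1.1.1] NOT true = false
[3.1.1] NOT false = true
[3.1.2.3.1] exactly-one(false, true) = true
[3.1.2.3] NOT true = false
[3.1.2] false OR false OR false = false
[3.1] true AND false = false
[3] NOT false = true
[root] false OR false OR true = true
Overall: true → honored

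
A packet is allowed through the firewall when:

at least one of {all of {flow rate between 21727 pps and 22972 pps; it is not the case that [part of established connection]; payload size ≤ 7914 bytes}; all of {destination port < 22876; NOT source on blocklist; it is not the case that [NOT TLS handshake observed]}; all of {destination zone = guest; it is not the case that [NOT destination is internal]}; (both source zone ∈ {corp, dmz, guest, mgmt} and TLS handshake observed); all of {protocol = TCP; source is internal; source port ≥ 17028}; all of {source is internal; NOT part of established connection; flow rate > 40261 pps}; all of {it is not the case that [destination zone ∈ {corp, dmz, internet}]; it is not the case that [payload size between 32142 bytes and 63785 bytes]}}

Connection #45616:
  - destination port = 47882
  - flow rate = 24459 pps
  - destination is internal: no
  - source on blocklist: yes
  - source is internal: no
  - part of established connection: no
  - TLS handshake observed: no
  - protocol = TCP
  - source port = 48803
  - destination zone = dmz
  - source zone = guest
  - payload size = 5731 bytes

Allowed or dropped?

Atomic conditions:
  flow rate between 21727 pps and 22972 pps: 24459 in [21727, 22972] is false
  part of established connection: no → false
  payload size ≤ 7914 bytes: 5731 ≤ 7914 is true
  destination port < 22876: 47882 < 22876 is false
  NOT source on blocklist: yes → false
  NOT TLS handshake observed: no → true
  destination zone = guest: dmz == guest is false
  NOT destination is internal: no → true
  source zone ∈ {corp, dmz, guest, mgmt}: guest is in the set → true
  TLS handshake observed: no → false
  protocol = TCP: TCP == TCP is true
  source is internal: no → false
  source port ≥ 17028: 48803 ≥ 17028 is true
  NOT part of established connection: no → true
  flow rate > 40261 pps: 24459 > 40261 is false
  destination zone ∈ {corp, dmz, internet}: dmz is in the set → true
  payload size between 32142 bytes and 63785 bytes: 5731 in [32142, 63785] is false
Combine:
[1.2] NOT false = true
[1] false AND true AND true = false
[2.3] NOT true = false
[2] false AND false AND false = false
[3.2] NOT true = false
[3] false AND false = false
[4] true AND false = false
[5] true AND false AND true = false
[6] false AND true AND false = false
[7.1] NOT true = false
[7.2] NOT false = true
[7] false AND true = false
[root] false OR false OR false OR false OR false OR false OR false = false
Overall: false → dropped

Dropped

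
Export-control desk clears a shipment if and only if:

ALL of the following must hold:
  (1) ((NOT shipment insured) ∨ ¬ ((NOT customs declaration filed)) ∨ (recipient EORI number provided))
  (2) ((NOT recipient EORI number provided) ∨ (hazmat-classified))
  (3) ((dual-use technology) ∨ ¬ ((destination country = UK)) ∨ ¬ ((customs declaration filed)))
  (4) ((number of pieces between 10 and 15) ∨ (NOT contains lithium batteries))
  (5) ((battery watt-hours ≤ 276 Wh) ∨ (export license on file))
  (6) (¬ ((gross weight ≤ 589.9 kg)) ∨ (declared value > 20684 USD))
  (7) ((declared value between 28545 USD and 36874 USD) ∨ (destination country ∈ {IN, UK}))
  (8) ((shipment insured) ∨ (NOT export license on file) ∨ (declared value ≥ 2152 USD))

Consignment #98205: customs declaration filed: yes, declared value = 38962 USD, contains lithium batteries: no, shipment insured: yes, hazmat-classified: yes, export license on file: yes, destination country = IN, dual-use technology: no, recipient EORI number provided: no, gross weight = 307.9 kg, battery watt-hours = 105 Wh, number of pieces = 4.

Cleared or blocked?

Atomic conditions:
  NOT shipment insured: yes → false
  NOT customs declaration filed: yes → false
  recipient EORI number provided: no → false
  NOT recipient EORI number provided: no → true
  hazmat-classified: yes → true
  dual-use technology: no → false
  destination country = UK: IN == UK is false
  customs declaration filed: yes → true
  number of pieces between 10 and 15: 4 in [10, 15] is false
  NOT contains lithium batteries: no → true
  battery watt-hours ≤ 276 Wh: 105 ≤ 276 is true
  export license on file: yes → true
  gross weight ≤ 589.9 kg: 307.9 ≤ 589.9 is true
  declared value > 20684 USD: 38962 > 20684 is true
  declared value between 28545 USD and 36874 USD: 38962 in [28545, 36874] is false
  destination country ∈ {IN, UK}: IN is in the set → true
  shipment insured: yes → true
  NOT export license on file: yes → false
  declared value ≥ 2152 USD: 38962 ≥ 2152 is true
Combine:
[1.2] NOT false = true
[1] false OR true OR false = true
[2] true OR true = true
[3.2] NOT false = true
[3.3] NOT true = false
[3] false OR true OR false = true
[4] false OR true = true
[5] true OR true = true
[6.1] NOT true = false
[6] false OR true = true
[7] false OR true = true
[8] true OR false OR true = true
[root] true AND true AND true AND true AND true AND true AND true AND true = true
Overall: true → cleared

Cleared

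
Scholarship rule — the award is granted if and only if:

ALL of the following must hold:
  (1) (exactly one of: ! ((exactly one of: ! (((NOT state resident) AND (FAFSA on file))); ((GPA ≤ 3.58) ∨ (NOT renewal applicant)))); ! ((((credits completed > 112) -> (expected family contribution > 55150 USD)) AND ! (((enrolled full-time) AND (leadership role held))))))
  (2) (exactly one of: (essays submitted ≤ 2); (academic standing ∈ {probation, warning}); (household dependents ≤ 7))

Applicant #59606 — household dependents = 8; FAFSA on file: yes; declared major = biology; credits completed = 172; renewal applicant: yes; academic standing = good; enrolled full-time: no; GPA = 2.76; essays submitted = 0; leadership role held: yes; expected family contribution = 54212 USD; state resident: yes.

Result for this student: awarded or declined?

Declined

Atomic conditions:
  NOT state resident: yes → false
  FAFSA on file: yes → true
  GPA ≤ 3.58: 2.76 ≤ 3.58 is true
  NOT renewal applicant: yes → false
  credits completed > 112: 172 > 112 is true
  expected family contribution > 55150 USD: 54212 > 55150 is false
  enrolled full-time: no → false
  leadership role held: yes → true
  essays submitted ≤ 2: 0 ≤ 2 is true
  academic standing ∈ {probation, warning}: good is not in the set → false
  household dependents ≤ 7: 8 ≤ 7 is false
Combine:
[1.1.1.1.1] false AND true = false
[1.1.1.1] NOT false = true
[1.1.1.2] true OR false = true
[1.1.1] exactly-one(true, true) = false
[1.1] NOT false = true
[1.2.1.1] true → false = false
[1.2.1.2.1] false AND true = false
[1.2.1.2] NOT false = true
[1.2.1] false AND true = false
[1.2] NOT false = true
[1] exactly-one(true, true) = false
[2] exactly-one(true, false, false) = true
[root] false AND true = false
Overall: false → declined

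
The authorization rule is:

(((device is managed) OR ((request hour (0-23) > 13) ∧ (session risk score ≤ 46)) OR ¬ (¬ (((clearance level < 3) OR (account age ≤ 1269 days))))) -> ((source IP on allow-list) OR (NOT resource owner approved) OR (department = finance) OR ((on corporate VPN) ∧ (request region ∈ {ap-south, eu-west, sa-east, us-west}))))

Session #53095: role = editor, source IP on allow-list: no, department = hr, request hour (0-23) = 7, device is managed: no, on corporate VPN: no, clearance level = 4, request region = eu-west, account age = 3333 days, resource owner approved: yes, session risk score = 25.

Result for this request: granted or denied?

Granted

Atomic conditions:
  device is managed: no → false
  request hour (0-23) > 13: 7 > 13 is false
  session risk score ≤ 46: 25 ≤ 46 is true
  clearance level < 3: 4 < 3 is false
  account age ≤ 1269 days: 3333 ≤ 1269 is false
  source IP on allow-list: no → false
  NOT resource owner approved: yes → false
  department = finance: hr == finance is false
  on corporate VPN: no → false
  request region ∈ {ap-south, eu-west, sa-east, us-west}: eu-west is in the set → true
Combine:
[1.2] false AND true = false
[1.3.1.1] false OR false = false
[1.3.1] NOT false = true
[1.3] NOT true = false
[1] false OR false OR false = false
[2.4] false AND true = false
[2] false OR false OR false OR false = false
[root] false → false (antecedent false ⇒ implication holds) = true
Overall: true → granted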